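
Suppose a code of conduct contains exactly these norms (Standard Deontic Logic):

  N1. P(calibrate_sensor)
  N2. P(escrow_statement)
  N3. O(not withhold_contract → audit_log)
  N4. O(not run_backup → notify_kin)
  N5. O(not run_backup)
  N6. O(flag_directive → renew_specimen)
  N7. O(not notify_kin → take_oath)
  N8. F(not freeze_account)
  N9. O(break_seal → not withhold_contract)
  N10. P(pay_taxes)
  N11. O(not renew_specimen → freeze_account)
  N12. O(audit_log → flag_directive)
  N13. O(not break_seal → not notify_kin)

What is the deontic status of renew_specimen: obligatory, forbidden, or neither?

Obligatory

Premise 5 states O(not run_backup) outright.
From O(not run_backup) and premise 4, O(not run_backup → notify_kin), we obtain O(notify_kin).
Premise 13, O(not break_seal → not notify_kin), contraposes to O(notify_kin → break_seal); with O(notify_kin) we get O(break_seal).
From O(break_seal) and premise 9, O(break_seal → not withhold_contract), we obtain O(not withhold_contract).
With premise 3, O(not withhold_contract → audit_log), the K-axiom yields O(audit_log).
Premise 12 is O(audit_log → flag_directive); since O(audit_log), deontic closure gives O(flag_directive).
With premise 6, O(flag_directive → renew_specimen), the K-axiom yields O(renew_specimen).
Premises 1, 2, 7, 8, 10, 11 do not contribute to this derivation.
Hence renew_specimen is obligatory.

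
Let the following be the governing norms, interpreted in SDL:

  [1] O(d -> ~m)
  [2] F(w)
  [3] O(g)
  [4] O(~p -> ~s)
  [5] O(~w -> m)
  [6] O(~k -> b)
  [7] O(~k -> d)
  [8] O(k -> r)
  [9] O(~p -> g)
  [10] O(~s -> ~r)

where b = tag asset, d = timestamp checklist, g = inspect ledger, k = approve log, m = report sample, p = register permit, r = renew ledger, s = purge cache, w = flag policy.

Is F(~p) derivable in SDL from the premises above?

Yes

F(w) at premise 2 means O(~w).
With premise 5, O(~w -> m), the K-axiom yields O(m).
Premise 1 is O(d -> ~m); contrapositively O(m -> ~d). Since O(m) holds, K gives O(~d).
The contrapositive of premise 7 (O(~k -> d)) is O(~d -> k), and O(~d) is already established, so O(k).
From O(k) and premise 8, O(k -> r), we obtain O(r).
The contrapositive of premise 10 (O(~s -> ~r)) is O(r -> s), and O(r) is already established, so O(s).
Premise 4, O(~p -> ~s), contraposes to O(s -> p); with O(s) we get O(p).
Premises 3, 6, 9 do not contribute to this derivation.
So O(p) holds, i.e. F(~p). The claim follows.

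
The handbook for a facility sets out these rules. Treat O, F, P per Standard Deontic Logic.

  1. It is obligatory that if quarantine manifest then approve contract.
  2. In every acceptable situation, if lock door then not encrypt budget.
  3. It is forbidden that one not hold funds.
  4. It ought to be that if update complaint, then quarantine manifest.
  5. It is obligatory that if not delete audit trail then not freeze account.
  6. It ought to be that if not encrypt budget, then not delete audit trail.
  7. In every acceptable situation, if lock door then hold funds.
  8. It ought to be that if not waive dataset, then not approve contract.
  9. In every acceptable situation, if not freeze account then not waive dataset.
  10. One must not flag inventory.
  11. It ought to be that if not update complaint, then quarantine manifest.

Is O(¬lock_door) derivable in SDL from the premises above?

Yes

By case analysis on update_complaint: premise 4 gives O(update_complaint → quarantine_manifest) and premise 11 gives O(¬update_complaint → quarantine_manifest), so O(quarantine_manifest) either way.
Premise 1 is O(quarantine_manifest → approve_contract); since O(quarantine_manifest), deontic closure gives O(approve_contract).
Premise 8 is O(¬waive_dataset → ¬approve_contract); contrapositively O(approve_contract → waive_dataset). Since O(approve_contract) holds, K gives O(waive_dataset).
The contrapositive of premise 9 (O(¬freeze_account → ¬waive_dataset)) is O(waive_dataset → freeze_account), and O(waive_dataset) is already established, so O(freeze_account).
The contrapositive of premise 5 (O(¬delete_audit_trail → ¬freeze_account)) is O(freeze_account → delete_audit_trail), and O(freeze_account) is already established, so O(delete_audit_trail).
Premise 6, O(¬encrypt_budget → ¬delete_audit_trail), contraposes to O(delete_audit_trail → encrypt_budget); with O(delete_audit_trail) we get O(encrypt_budget).
The contrapositive of premise 2 (O(lock_door → ¬encrypt_budget)) is O(encrypt_budget → ¬lock_door), and O(encrypt_budget) is already established, so O(¬lock_door).
Premises 3, 7, 10 do not contribute to this derivation.
So O(¬lock_door) follows.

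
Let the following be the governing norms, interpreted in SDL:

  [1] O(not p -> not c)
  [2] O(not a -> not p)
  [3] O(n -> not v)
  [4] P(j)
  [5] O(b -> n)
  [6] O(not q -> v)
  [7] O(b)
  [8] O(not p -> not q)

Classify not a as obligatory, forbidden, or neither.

Forbidden

Premise 7 states O(b) outright.
Applying K to premise 5 (O(b -> n)) and O(b) yields O(n).
From O(n) and premise 3, O(n -> not v), we obtain O(not v).
Premise 6, O(not q -> v), contraposes to O(not v -> q); with O(not v) we get O(q).
The contrapositive of premise 8 (O(not p -> not q)) is O(q -> p), and O(q) is already established, so O(p).
Premise 2, O(not a -> not p), contraposes to O(p -> a); with O(p) we get O(a).
Premises 1, 4 do not contribute to this derivation.
Thus O(a), which is F(not a): not a is forbidden.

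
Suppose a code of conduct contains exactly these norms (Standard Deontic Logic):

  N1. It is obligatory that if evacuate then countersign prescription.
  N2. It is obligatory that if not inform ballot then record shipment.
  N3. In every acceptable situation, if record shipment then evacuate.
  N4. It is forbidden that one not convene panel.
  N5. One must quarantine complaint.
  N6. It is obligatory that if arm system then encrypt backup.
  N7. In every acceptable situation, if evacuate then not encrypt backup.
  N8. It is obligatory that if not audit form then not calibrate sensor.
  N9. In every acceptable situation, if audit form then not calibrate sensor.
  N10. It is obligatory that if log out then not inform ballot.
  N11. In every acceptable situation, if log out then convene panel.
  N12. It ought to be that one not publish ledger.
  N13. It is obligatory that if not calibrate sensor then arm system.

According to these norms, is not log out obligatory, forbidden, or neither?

Premises 8 and 9 cover both cases: O(¬audit_form → ¬calibrate_sensor) and O(audit_form → ¬calibrate_sensor). Since ¬audit_form ∨ audit_form is a tautology, O(¬calibrate_sensor) follows.
Applying K to premise 13 (O(¬calibrate_sensor → arm_system)) and O(¬calibrate_sensor) yields O(arm_system).
From O(arm_system) and premise 6, O(arm_system → encrypt_backup), we obtain O(encrypt_backup).
Premise 7 is O(evacuate → ¬encrypt_backup); contrapositively O(encrypt_backup → ¬evacuate). Since O(encrypt_backup) holds, K gives O(¬evacuate).
Premise 3, O(record_shipment → evacuate), contraposes to O(¬evacuate → ¬record_shipment); with O(¬evacuate) we get O(¬record_shipment).
The contrapositive of premise 2 (O(¬inform_ballot → record_shipment)) is O(¬record_shipment → inform_ballot), and O(¬record_shipment) is already established, so O(inform_ballot).
Premise 10, O(log_out → ¬inform_ballot), contraposes to O(inform_ballot → ¬log_out); with O(inform_ballot) we get O(¬log_out).
Premises 1, 4, 5, 11, 12 do not contribute to this derivation.
Hence ¬log_out is obligatory.

Obligatory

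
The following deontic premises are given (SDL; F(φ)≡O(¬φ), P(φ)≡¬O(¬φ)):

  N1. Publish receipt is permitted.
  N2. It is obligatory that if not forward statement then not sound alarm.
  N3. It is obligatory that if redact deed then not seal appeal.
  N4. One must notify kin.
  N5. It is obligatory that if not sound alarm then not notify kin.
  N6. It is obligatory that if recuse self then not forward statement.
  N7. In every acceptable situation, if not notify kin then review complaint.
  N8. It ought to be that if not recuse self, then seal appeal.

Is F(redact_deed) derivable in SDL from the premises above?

Premise 4 gives O(notify_kin).
The contrapositive of premise 5 (O(¬sound_alarm → ¬notify_kin)) is O(notify_kin → sound_alarm), and O(notify_kin) is already established, so O(sound_alarm).
Premise 2 is O(¬forward_statement → ¬sound_alarm); contrapositively O(sound_alarm → forward_statement). Since O(sound_alarm) holds, K gives O(forward_statement).
The contrapositive of premise 6 (O(recuse_self → ¬forward_statement)) is O(forward_statement → ¬recuse_self), and O(forward_statement) is already established, so O(¬recuse_self).
Premise 8 is O(¬recuse_self → seal_appeal); since O(¬recuse_self), deontic closure gives O(seal_appeal).
Premise 3 is O(redact_deed → ¬seal_appeal); contrapositively O(seal_appeal → ¬redact_deed). Since O(seal_appeal) holds, K gives O(¬redact_deed).
Premises 1, 7 do not contribute to this derivation.
So O(¬redact_deed) holds, i.e. F(redact_deed). The claim follows.

Yes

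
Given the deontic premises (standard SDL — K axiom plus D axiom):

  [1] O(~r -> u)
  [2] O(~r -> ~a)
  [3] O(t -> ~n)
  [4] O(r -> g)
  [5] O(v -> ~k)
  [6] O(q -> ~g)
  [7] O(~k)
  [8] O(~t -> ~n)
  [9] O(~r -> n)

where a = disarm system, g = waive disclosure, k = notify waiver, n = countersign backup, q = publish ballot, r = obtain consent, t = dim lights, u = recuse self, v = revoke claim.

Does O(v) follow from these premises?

No

Premise 5 is O(v -> ~k); even if O(~k) held, inferring O(v) would be affirming the consequent — invalid.
No other premise forces O(v). An ideal world satisfying every premise can still have v false, so O(v) is not derivable.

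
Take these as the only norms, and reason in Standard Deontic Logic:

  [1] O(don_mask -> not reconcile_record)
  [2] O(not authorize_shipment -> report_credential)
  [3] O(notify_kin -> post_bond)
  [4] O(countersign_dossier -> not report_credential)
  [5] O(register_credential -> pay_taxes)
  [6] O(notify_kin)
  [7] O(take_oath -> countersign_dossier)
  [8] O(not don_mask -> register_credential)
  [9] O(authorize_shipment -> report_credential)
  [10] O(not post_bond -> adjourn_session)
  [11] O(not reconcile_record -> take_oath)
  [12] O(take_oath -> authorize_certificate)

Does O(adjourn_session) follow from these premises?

No

Premise 10 is O(not post_bond -> adjourn_session), but O(not post_bond) is not derivable from the premises, so it does not yield O(adjourn_session).
No other premise forces O(adjourn_session). An ideal world satisfying every premise can still have adjourn_session false, so O(adjourn_session) is not derivable.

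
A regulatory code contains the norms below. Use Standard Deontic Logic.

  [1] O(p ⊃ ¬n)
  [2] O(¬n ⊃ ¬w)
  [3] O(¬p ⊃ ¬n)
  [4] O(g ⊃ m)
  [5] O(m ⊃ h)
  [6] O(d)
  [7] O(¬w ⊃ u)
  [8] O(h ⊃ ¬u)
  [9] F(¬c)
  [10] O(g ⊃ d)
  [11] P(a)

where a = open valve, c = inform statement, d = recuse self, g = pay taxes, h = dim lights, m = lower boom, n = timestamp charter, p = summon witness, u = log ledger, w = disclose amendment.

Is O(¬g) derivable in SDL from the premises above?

Premises 3 and 1 are O(¬p ⊃ ¬n) and O(p ⊃ ¬n); every ideal world satisfies ¬p or p, so in either case ¬n holds — hence O(¬n).
With premise 2, O(¬n ⊃ ¬w), the K-axiom yields O(¬w).
From O(¬w) and premise 7, O(¬w ⊃ u), we obtain O(u).
Premise 8, O(h ⊃ ¬u), contraposes to O(u ⊃ ¬h); with O(u) we get O(¬h).
Premise 5 is O(m ⊃ h); contrapositively O(¬h ⊃ ¬m). Since O(¬h) holds, K gives O(¬m).
Premise 4, O(g ⊃ m), contraposes to O(¬m ⊃ ¬g); with O(¬m) we get O(¬g).
Premises 6, 9, 10, 11 do not contribute to this derivation.
So O(¬g) follows.

Yes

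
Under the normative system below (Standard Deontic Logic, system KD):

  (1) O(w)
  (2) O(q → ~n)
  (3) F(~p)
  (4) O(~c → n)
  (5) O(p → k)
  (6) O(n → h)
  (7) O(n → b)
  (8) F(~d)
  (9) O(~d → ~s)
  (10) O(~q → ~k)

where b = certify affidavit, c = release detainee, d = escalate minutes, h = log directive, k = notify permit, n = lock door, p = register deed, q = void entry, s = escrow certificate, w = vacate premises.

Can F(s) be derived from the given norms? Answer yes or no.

Premise 9 is O(~d → ~s), but O(~d) is not derivable from the premises, so it does not yield O(~s).
No other premise forces O(~s). An ideal world satisfying every premise can still have s true, so F(s) is not derivable.

No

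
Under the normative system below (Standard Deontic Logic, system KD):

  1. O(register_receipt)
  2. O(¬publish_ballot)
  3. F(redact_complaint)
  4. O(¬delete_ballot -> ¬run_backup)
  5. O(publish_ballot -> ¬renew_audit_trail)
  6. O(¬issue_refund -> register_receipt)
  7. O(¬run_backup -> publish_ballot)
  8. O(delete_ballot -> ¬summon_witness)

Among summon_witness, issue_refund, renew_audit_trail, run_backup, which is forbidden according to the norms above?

summon_witness

From premise 2 we have O(¬publish_ballot).
The contrapositive of premise 7 (O(¬run_backup -> publish_ballot)) is O(¬publish_ballot -> run_backup), and O(¬publish_ballot) is already established, so O(run_backup).
Premise 4, O(¬delete_ballot -> ¬run_backup), contraposes to O(run_backup -> delete_ballot); with O(run_backup) we get O(delete_ballot).
From O(delete_ballot) and premise 8, O(delete_ballot -> ¬summon_witness), we obtain O(¬summon_witness).
So O(¬summon_witness) holds, i.e. summon_witness is forbidden. None of the other listed options is forbidden under the premises.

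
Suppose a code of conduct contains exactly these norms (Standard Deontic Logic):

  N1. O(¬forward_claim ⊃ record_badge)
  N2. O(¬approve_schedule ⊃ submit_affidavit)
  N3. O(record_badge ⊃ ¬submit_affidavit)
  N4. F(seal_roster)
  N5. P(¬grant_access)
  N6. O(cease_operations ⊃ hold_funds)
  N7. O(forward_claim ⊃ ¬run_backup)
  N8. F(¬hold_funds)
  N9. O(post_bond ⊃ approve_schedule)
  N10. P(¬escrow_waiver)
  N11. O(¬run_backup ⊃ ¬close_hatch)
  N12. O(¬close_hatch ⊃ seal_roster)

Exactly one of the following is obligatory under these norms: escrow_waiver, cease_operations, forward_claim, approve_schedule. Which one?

Premise 4, F(seal_roster), is equivalent to O(¬seal_roster).
Premise 12 is O(¬close_hatch ⊃ seal_roster); contrapositively O(¬seal_roster ⊃ close_hatch). Since O(¬seal_roster) holds, K gives O(close_hatch).
Premise 11, O(¬run_backup ⊃ ¬close_hatch), contraposes to O(close_hatch ⊃ run_backup); with O(close_hatch) we get O(run_backup).
The contrapositive of premise 7 (O(forward_claim ⊃ ¬run_backup)) is O(run_backup ⊃ ¬forward_claim), and O(run_backup) is already established, so O(¬forward_claim).
Premise 1 is O(¬forward_claim ⊃ record_badge); since O(¬forward_claim), deontic closure gives O(record_badge).
From O(record_badge) and premise 3, O(record_badge ⊃ ¬submit_affidavit), we obtain O(¬submit_affidavit).
Premise 2, O(¬approve_schedule ⊃ submit_affidavit), contraposes to O(¬submit_affidavit ⊃ approve_schedule); with O(¬submit_affidavit) we get O(approve_schedule).
So O(approve_schedule) holds — approve_schedule is obligatory. None of the other listed options is made obligatory by any chain of premises.

approve_schedule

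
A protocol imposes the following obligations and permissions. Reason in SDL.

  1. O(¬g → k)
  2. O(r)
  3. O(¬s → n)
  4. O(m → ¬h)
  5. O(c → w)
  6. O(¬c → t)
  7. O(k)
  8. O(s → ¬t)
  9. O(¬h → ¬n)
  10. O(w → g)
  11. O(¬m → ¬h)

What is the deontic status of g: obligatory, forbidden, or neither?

By case analysis on m: premise 4 gives O(m → ¬h) and premise 11 gives O(¬m → ¬h), so O(¬h) either way.
With premise 9, O(¬h → ¬n), the K-axiom yields O(¬n).
Premise 3, O(¬s → n), contraposes to O(¬n → s); with O(¬n) we get O(s).
From O(s) and premise 8, O(s → ¬t), we obtain O(¬t).
The contrapositive of premise 6 (O(¬c → t)) is O(¬t → c), and O(¬t) is already established, so O(c).
Applying K to premise 5 (O(c → w)) and O(c) yields O(w).
Applying K to premise 10 (O(w → g)) and O(w) yields O(g).
Premises 1, 2, 7 do not contribute to this derivation.
Hence g is obligatory.

Obligatory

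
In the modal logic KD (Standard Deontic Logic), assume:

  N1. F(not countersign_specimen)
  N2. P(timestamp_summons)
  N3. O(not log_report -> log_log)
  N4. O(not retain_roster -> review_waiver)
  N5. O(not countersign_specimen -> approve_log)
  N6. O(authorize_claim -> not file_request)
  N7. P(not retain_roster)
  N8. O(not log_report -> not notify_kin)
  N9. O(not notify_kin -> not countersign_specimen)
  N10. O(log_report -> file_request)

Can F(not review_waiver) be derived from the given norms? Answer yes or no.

Premise 4 is O(not retain_roster -> review_waiver), but O(not retain_roster) is not derivable from the premises (the permission P(not retain_roster) asserts only not O(retain_roster), not O(not retain_roster)), so it does not yield O(review_waiver).
No other premise forces O(review_waiver). An ideal world satisfying every premise can still have not review_waiver true, so F(not review_waiver) is not derivable.

No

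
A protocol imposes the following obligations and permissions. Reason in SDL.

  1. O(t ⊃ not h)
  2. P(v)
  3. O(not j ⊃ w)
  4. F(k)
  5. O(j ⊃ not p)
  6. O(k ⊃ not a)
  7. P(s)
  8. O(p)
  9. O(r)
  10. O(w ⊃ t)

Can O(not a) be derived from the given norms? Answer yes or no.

No

Premise 6 is O(k ⊃ not a), but O(k) is not derivable from the premises, so it does not yield O(not a).
No other premise forces O(not a). An ideal world satisfying every premise can still have not a false, so O(not a) is not derivable.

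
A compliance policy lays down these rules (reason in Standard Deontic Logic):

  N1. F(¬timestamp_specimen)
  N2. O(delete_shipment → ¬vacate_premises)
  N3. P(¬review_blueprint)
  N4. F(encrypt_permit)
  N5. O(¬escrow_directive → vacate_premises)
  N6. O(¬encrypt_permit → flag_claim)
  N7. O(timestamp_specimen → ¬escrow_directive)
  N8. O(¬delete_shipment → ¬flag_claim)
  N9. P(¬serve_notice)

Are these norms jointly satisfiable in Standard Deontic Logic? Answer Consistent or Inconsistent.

Inconsistent

Premise 4 is F(encrypt_permit), i.e. O(¬encrypt_permit).
From O(¬encrypt_permit) and premise 6, O(¬encrypt_permit → flag_claim), we obtain O(flag_claim).
Premise 8, O(¬delete_shipment → ¬flag_claim), contraposes to O(flag_claim → delete_shipment); with O(flag_claim) we get O(delete_shipment).
Applying K to premise 2 (O(delete_shipment → ¬vacate_premises)) and O(delete_shipment) yields O(¬vacate_premises).
Premise 5, O(¬escrow_directive → vacate_premises), contraposes to O(¬vacate_premises → escrow_directive); with O(¬vacate_premises) we get O(escrow_directive).
Premise 7, O(timestamp_specimen → ¬escrow_directive), contraposes to O(escrow_directive → ¬timestamp_specimen); with O(escrow_directive) we get O(¬timestamp_specimen).
Yet premise 1 is F(¬timestamp_specimen), i.e. O(timestamp_specimen).
We now have both O(¬timestamp_specimen) and O(timestamp_specimen) — timestamp_specimen is simultaneously obligatory and forbidden, violating the D-axiom.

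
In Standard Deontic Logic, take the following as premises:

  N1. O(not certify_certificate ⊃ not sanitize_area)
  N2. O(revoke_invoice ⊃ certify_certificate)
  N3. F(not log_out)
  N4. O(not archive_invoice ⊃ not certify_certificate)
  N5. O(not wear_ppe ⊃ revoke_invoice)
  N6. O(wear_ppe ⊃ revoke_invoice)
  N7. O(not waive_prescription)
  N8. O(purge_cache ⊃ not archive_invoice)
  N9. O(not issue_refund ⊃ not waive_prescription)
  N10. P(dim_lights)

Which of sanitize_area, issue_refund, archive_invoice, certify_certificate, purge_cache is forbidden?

Premises 6 and 5 are O(wear_ppe ⊃ revoke_invoice) and O(not wear_ppe ⊃ revoke_invoice); every ideal world satisfies wear_ppe or not wear_ppe, so in either case revoke_invoice holds — hence O(revoke_invoice).
From O(revoke_invoice) and premise 2, O(revoke_invoice ⊃ certify_certificate), we obtain O(certify_certificate).
The contrapositive of premise 4 (O(not archive_invoice ⊃ not certify_certificate)) is O(certify_certificate ⊃ archive_invoice), and O(certify_certificate) is already established, so O(archive_invoice).
Premise 8 is O(purge_cache ⊃ not archive_invoice); contrapositively O(archive_invoice ⊃ not purge_cache). Since O(archive_invoice) holds, K gives O(not purge_cache).
So O(not purge_cache) holds, i.e. purge_cache is forbidden. None of the other listed options is forbidden under the premises.

purge_cache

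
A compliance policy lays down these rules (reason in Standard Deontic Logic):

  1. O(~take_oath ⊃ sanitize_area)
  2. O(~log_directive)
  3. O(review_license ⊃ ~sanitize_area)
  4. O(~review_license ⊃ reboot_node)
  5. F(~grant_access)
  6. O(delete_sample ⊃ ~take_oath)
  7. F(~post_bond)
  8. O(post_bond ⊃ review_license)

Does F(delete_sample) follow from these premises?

Yes

F(~post_bond) at premise 7 means O(post_bond).
With premise 8, O(post_bond ⊃ review_license), the K-axiom yields O(review_license).
Premise 3 is O(review_license ⊃ ~sanitize_area); since O(review_license), deontic closure gives O(~sanitize_area).
Premise 1 is O(~take_oath ⊃ sanitize_area); contrapositively O(~sanitize_area ⊃ take_oath). Since O(~sanitize_area) holds, K gives O(take_oath).
Premise 6, O(delete_sample ⊃ ~take_oath), contraposes to O(take_oath ⊃ ~delete_sample); with O(take_oath) we get O(~delete_sample).
Premises 2, 4, 5 do not contribute to this derivation.
So O(~delete_sample) holds, i.e. F(delete_sample). The claim follows.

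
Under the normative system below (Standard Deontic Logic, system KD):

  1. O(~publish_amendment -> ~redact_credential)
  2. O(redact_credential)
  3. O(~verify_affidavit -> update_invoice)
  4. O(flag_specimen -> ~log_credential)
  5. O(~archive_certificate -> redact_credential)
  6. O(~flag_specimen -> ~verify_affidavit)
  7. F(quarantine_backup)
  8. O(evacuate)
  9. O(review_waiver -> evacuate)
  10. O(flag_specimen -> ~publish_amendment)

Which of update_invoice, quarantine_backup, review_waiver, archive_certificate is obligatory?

update_invoice

Premise 2 gives O(redact_credential).
The contrapositive of premise 1 (O(~publish_amendment -> ~redact_credential)) is O(redact_credential -> publish_amendment), and O(redact_credential) is already established, so O(publish_amendment).
Premise 10 is O(flag_specimen -> ~publish_amendment); contrapositively O(publish_amendment -> ~flag_specimen). Since O(publish_amendment) holds, K gives O(~flag_specimen).
Applying K to premise 6 (O(~flag_specimen -> ~verify_affidavit)) and O(~flag_specimen) yields O(~verify_affidavit).
With premise 3, O(~verify_affidavit -> update_invoice), the K-axiom yields O(update_invoice).
So O(update_invoice) holds — update_invoice is obligatory. None of the other listed options is made obligatory by any chain of premises.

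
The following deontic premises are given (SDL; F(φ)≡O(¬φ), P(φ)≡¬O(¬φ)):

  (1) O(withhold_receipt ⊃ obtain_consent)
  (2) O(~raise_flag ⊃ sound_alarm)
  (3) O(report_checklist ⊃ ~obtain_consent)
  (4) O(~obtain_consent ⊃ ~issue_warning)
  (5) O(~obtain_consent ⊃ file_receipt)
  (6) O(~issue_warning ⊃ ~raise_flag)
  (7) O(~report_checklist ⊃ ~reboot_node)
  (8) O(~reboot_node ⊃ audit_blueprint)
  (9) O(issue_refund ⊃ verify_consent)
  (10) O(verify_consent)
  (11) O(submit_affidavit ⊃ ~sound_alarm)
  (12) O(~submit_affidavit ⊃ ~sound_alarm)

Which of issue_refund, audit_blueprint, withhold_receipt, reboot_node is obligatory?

audit_blueprint

Premises 11 and 12 are O(submit_affidavit ⊃ ~sound_alarm) and O(~submit_affidavit ⊃ ~sound_alarm); every ideal world satisfies submit_affidavit or ~submit_affidavit, so in either case ~sound_alarm holds — hence O(~sound_alarm).
The contrapositive of premise 2 (O(~raise_flag ⊃ sound_alarm)) is O(~sound_alarm ⊃ raise_flag), and O(~sound_alarm) is already established, so O(raise_flag).
Premise 6, O(~issue_warning ⊃ ~raise_flag), contraposes to O(raise_flag ⊃ issue_warning); with O(raise_flag) we get O(issue_warning).
Premise 4, O(~obtain_consent ⊃ ~issue_warning), contraposes to O(issue_warning ⊃ obtain_consent); with O(issue_warning) we get O(obtain_consent).
The contrapositive of premise 3 (O(report_checklist ⊃ ~obtain_consent)) is O(obtain_consent ⊃ ~report_checklist), and O(obtain_consent) is already established, so O(~report_checklist).
From O(~report_checklist) and premise 7, O(~report_checklist ⊃ ~reboot_node), we obtain O(~reboot_node).
With premise 8, O(~reboot_node ⊃ audit_blueprint), the K-axiom yields O(audit_blueprint).
So O(audit_blueprint) holds — audit_blueprint is obligatory. None of the other listed options is made obligatory by any chain of premises.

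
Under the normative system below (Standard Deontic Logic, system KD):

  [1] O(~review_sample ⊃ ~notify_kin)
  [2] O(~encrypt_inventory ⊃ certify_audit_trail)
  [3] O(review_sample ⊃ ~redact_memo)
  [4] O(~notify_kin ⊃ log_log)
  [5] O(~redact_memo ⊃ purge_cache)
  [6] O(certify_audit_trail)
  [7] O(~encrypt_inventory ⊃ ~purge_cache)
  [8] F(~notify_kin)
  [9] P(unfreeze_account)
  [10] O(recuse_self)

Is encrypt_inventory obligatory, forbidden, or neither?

Obligatory

F(~notify_kin) at premise 8 means O(notify_kin).
Premise 1, O(~review_sample ⊃ ~notify_kin), contraposes to O(notify_kin ⊃ review_sample); with O(notify_kin) we get O(review_sample).
Premise 3 is O(review_sample ⊃ ~redact_memo); since O(review_sample), deontic closure gives O(~redact_memo).
Premise 5 is O(~redact_memo ⊃ purge_cache); since O(~redact_memo), deontic closure gives O(purge_cache).
The contrapositive of premise 7 (O(~encrypt_inventory ⊃ ~purge_cache)) is O(purge_cache ⊃ encrypt_inventory), and O(purge_cache) is already established, so O(encrypt_inventory).
Premises 2, 4, 6, 9, 10 do not contribute to this derivation.
Hence encrypt_inventory is obligatory.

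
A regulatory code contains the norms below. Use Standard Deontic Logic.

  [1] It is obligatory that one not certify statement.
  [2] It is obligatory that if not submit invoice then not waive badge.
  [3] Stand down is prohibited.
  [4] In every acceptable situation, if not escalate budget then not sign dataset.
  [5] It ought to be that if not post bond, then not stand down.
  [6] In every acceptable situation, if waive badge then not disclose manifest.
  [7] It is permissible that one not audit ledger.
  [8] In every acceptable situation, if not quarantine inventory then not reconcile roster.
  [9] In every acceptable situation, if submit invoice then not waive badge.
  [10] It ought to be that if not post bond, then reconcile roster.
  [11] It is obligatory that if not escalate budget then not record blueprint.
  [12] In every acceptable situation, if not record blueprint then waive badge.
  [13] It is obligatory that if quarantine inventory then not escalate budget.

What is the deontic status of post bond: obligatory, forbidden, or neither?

Premises 9 and 2 cover both cases: O(submit_invoice → ¬waive_badge) and O(¬submit_invoice → ¬waive_badge). Since submit_invoice ∨ ¬submit_invoice is a tautology, O(¬waive_badge) follows.
Premise 12 is O(¬record_blueprint → waive_badge); contrapositively O(¬waive_badge → record_blueprint). Since O(¬waive_badge) holds, K gives O(record_blueprint).
Premise 11 is O(¬escalate_budget → ¬record_blueprint); contrapositively O(record_blueprint → escalate_budget). Since O(record_blueprint) holds, K gives O(escalate_budget).
The contrapositive of premise 13 (O(quarantine_inventory → ¬escalate_budget)) is O(escalate_budget → ¬quarantine_inventory), and O(escalate_budget) is already established, so O(¬quarantine_inventory).
Applying K to premise 8 (O(¬quarantine_inventory → ¬reconcile_roster)) and O(¬quarantine_inventory) yields O(¬reconcile_roster).
The contrapositive of premise 10 (O(¬post_bond → reconcile_roster)) is O(¬reconcile_roster → post_bond), and O(¬reconcile_roster) is already established, so O(post_bond).
Premises 1, 3, 4, 5, 6, 7 do not contribute to this derivation.
Hence post_bond is obligatory.

Obligatory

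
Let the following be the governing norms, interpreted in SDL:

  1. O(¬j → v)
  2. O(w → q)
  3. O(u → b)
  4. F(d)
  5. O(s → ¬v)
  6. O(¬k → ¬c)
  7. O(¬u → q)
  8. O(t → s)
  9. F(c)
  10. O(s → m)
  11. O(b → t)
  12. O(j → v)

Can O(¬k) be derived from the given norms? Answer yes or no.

Premise 6 is O(¬k → ¬c); even if O(¬c) held, inferring O(¬k) would be affirming the consequent — invalid.
No other premise forces O(¬k). An ideal world satisfying every premise can still have ¬k false, so O(¬k) is not derivable.

No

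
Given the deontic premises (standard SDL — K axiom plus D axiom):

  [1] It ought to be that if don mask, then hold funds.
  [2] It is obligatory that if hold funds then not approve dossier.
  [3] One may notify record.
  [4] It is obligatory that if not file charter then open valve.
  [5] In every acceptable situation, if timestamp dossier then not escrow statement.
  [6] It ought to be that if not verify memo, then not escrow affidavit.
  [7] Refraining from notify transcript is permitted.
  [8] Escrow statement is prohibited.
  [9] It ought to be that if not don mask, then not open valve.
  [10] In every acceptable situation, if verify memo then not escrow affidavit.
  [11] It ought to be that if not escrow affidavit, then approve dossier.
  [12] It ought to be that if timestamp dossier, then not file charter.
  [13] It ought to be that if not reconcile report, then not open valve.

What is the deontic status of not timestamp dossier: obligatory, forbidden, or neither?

Obligatory

Premises 6 and 10 are O(¬verify_memo → ¬escrow_affidavit) and O(verify_memo → ¬escrow_affidavit); every ideal world satisfies ¬verify_memo or verify_memo, so in either case ¬escrow_affidavit holds — hence O(¬escrow_affidavit).
With premise 11, O(¬escrow_affidavit → approve_dossier), the K-axiom yields O(approve_dossier).
The contrapositive of premise 2 (O(hold_funds → ¬approve_dossier)) is O(approve_dossier → ¬hold_funds), and O(approve_dossier) is already established, so O(¬hold_funds).
The contrapositive of premise 1 (O(don_mask → hold_funds)) is O(¬hold_funds → ¬don_mask), and O(¬hold_funds) is already established, so O(¬don_mask).
From O(¬don_mask) and premise 9, O(¬don_mask → ¬open_valve), we obtain O(¬open_valve).
Premise 4 is O(¬file_charter → open_valve); contrapositively O(¬open_valve → file_charter). Since O(¬open_valve) holds, K gives O(file_charter).
Premise 12 is O(timestamp_dossier → ¬file_charter); contrapositively O(file_charter → ¬timestamp_dossier). Since O(file_charter) holds, K gives O(¬timestamp_dossier).
Premises 3, 5, 7, 8, 13 do not contribute to this derivation.
Hence ¬timestamp_dossier is obligatory.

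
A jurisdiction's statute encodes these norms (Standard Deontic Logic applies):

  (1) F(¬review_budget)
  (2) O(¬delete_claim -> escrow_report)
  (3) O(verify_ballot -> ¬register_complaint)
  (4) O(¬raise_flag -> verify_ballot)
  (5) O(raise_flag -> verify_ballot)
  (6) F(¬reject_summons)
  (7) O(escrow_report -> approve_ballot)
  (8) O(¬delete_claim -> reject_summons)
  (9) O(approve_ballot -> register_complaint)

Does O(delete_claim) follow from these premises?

Premises 4 and 5 cover both cases: O(¬raise_flag -> verify_ballot) and O(raise_flag -> verify_ballot). Since ¬raise_flag ∨ raise_flag is a tautology, O(verify_ballot) follows.
From O(verify_ballot) and premise 3, O(verify_ballot -> ¬register_complaint), we obtain O(¬register_complaint).
The contrapositive of premise 9 (O(approve_ballot -> register_complaint)) is O(¬register_complaint -> ¬approve_ballot), and O(¬register_complaint) is already established, so O(¬approve_ballot).
Premise 7, O(escrow_report -> approve_ballot), contraposes to O(¬approve_ballot -> ¬escrow_report); with O(¬approve_ballot) we get O(¬escrow_report).
Premise 2, O(¬delete_claim -> escrow_report), contraposes to O(¬escrow_report -> delete_claim); with O(¬escrow_report) we get O(delete_claim).
Premises 1, 6, 8 do not contribute to this derivation.
So O(delete_claim) follows.

Yes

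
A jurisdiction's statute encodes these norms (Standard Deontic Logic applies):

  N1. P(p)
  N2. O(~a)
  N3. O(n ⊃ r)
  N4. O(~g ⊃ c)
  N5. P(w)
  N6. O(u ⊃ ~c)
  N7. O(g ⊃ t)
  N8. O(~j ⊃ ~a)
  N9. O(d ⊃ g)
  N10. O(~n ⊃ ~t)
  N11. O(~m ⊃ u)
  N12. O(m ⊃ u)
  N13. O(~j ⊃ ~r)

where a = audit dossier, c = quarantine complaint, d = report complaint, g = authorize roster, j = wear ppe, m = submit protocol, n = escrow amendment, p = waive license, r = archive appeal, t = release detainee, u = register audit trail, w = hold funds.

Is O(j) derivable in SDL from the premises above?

Premises 11 and 12 are O(~m ⊃ u) and O(m ⊃ u); every ideal world satisfies ~m or m, so in either case u holds — hence O(u).
With premise 6, O(u ⊃ ~c), the K-axiom yields O(~c).
Premise 4 is O(~g ⊃ c); contrapositively O(~c ⊃ g). Since O(~c) holds, K gives O(g).
From O(g) and premise 7, O(g ⊃ t), we obtain O(t).
Premise 10, O(~n ⊃ ~t), contraposes to O(t ⊃ n); with O(t) we get O(n).
Applying K to premise 3 (O(n ⊃ r)) and O(n) yields O(r).
Premise 13 is O(~j ⊃ ~r); contrapositively O(r ⊃ j). Since O(r) holds, K gives O(j).
Premises 1, 2, 5, 8, 9 do not contribute to this derivation.
So O(j) follows.

Yes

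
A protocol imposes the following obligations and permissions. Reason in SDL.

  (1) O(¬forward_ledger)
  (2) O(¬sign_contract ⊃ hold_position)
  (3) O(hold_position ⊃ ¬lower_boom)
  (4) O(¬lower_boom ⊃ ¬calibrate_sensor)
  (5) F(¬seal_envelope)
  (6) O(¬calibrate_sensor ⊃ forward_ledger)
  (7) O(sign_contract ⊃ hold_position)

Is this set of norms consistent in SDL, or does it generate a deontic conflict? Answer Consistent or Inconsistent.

Premises 7 and 2 are O(sign_contract ⊃ hold_position) and O(¬sign_contract ⊃ hold_position); every ideal world satisfies sign_contract or ¬sign_contract, so in either case hold_position holds — hence O(hold_position).
Applying K to premise 3 (O(hold_position ⊃ ¬lower_boom)) and O(hold_position) yields O(¬lower_boom).
Applying K to premise 4 (O(¬lower_boom ⊃ ¬calibrate_sensor)) and O(¬lower_boom) yields O(¬calibrate_sensor).
Premise 6 is O(¬calibrate_sensor ⊃ forward_ledger); since O(¬calibrate_sensor), deontic closure gives O(forward_ledger).
However, premise 1 gives O(¬forward_ledger).
We now have both O(forward_ledger) and O(¬forward_ledger) — forward_ledger is simultaneously obligatory and forbidden, violating the D-axiom.

Inconsistent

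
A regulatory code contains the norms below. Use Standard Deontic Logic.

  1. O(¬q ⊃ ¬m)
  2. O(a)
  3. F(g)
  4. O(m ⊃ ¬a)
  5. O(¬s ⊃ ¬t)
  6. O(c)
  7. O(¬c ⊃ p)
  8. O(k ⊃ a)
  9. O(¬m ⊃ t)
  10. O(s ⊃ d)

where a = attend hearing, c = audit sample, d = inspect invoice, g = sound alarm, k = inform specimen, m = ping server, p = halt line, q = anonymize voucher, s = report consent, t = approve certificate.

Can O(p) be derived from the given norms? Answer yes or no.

No

Premise 7 is O(¬c ⊃ p), but O(¬c) is not derivable from the premises, so it does not yield O(p).
No other premise forces O(p). An ideal world satisfying every premise can still have p false, so O(p) is not derivable.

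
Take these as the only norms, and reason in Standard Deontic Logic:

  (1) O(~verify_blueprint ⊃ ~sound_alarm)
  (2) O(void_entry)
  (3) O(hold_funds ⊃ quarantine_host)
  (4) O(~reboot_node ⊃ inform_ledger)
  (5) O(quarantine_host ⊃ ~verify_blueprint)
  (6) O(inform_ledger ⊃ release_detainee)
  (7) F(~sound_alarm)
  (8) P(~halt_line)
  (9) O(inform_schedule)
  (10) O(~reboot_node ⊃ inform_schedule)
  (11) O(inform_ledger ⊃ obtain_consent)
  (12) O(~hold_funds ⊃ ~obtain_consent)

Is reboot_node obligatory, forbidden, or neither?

Premise 7, F(~sound_alarm), is equivalent to O(sound_alarm).
Premise 1 is O(~verify_blueprint ⊃ ~sound_alarm); contrapositively O(sound_alarm ⊃ verify_blueprint). Since O(sound_alarm) holds, K gives O(verify_blueprint).
The contrapositive of premise 5 (O(quarantine_host ⊃ ~verify_blueprint)) is O(verify_blueprint ⊃ ~quarantine_host), and O(verify_blueprint) is already established, so O(~quarantine_host).
Premise 3 is O(hold_funds ⊃ quarantine_host); contrapositively O(~quarantine_host ⊃ ~hold_funds). Since O(~quarantine_host) holds, K gives O(~hold_funds).
Applying K to premise 12 (O(~hold_funds ⊃ ~obtain_consent)) and O(~hold_funds) yields O(~obtain_consent).
Premise 11, O(inform_ledger ⊃ obtain_consent), contraposes to O(~obtain_consent ⊃ ~inform_ledger); with O(~obtain_consent) we get O(~inform_ledger).
Premise 4 is O(~reboot_node ⊃ inform_ledger); contrapositively O(~inform_ledger ⊃ reboot_node). Since O(~inform_ledger) holds, K gives O(reboot_node).
Premises 2, 6, 8, 9, 10 do not contribute to this derivation.
Hence reboot_node is obligatory.

Obligatory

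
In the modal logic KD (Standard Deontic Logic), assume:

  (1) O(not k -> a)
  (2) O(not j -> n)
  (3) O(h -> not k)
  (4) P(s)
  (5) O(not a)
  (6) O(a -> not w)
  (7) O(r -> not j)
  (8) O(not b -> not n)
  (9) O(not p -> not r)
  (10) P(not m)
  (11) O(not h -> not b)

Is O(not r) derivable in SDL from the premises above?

Premise 5 states O(not a) outright.
Premise 1, O(not k -> a), contraposes to O(not a -> k); with O(not a) we get O(k).
Premise 3 is O(h -> not k); contrapositively O(k -> not h). Since O(k) holds, K gives O(not h).
From O(not h) and premise 11, O(not h -> not b), we obtain O(not b).
Premise 8 is O(not b -> not n); since O(not b), deontic closure gives O(not n).
Premise 2 is O(not j -> n); contrapositively O(not n -> j). Since O(not n) holds, K gives O(j).
Premise 7 is O(r -> not j); contrapositively O(j -> not r). Since O(j) holds, K gives O(not r).
Premises 4, 6, 9, 10 do not contribute to this derivation.
So O(not r) follows.

Yes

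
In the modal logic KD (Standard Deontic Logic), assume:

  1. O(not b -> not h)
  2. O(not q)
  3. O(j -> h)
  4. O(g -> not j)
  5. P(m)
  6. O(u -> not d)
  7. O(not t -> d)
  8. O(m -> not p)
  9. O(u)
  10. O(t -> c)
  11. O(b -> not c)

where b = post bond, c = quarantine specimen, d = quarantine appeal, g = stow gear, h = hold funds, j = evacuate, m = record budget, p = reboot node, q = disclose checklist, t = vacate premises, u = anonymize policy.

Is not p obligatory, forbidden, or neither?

Neither

Premise 8 is O(m -> not p), but O(m) is not derivable from the premises (the permission P(m) asserts only not O(not m), not O(m)), so it does not yield O(not p).
No premise or chain of K-axiom applications forces O(not p), and none forces O(p). So not p is neither obligatory nor forbidden under these norms.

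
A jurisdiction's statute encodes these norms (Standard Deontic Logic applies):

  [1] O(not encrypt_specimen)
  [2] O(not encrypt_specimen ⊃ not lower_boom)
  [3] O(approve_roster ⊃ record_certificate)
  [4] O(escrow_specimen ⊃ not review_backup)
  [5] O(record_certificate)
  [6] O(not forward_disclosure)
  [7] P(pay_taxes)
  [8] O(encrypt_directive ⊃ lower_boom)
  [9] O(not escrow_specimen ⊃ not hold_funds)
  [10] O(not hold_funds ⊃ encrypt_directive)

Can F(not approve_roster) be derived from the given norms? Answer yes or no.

No

Premise 3 is O(approve_roster ⊃ record_certificate); even if O(record_certificate) held, inferring O(approve_roster) would be affirming the consequent — invalid.
No other premise forces O(approve_roster). An ideal world satisfying every premise can still have not approve_roster true, so F(not approve_roster) is not derivable.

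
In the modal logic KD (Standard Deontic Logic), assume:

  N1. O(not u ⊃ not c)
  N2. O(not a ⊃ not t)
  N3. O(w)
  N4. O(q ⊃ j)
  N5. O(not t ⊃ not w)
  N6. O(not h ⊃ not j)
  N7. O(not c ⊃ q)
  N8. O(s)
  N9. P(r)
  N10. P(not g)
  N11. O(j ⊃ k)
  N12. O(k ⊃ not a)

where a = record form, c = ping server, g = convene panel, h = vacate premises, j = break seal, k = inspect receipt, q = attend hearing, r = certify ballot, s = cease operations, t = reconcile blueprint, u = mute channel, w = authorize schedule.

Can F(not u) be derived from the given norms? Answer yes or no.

Yes

Premise 3 gives O(w).
Premise 5, O(not t ⊃ not w), contraposes to O(w ⊃ t); with O(w) we get O(t).
The contrapositive of premise 2 (O(not a ⊃ not t)) is O(t ⊃ a), and O(t) is already established, so O(a).
Premise 12, O(k ⊃ not a), contraposes to O(a ⊃ not k); with O(a) we get O(not k).
Premise 11 is O(j ⊃ k); contrapositively O(not k ⊃ not j). Since O(not k) holds, K gives O(not j).
The contrapositive of premise 4 (O(q ⊃ j)) is O(not j ⊃ not q), and O(not j) is already established, so O(not q).
Premise 7, O(not c ⊃ q), contraposes to O(not q ⊃ c); with O(not q) we get O(c).
Premise 1, O(not u ⊃ not c), contraposes to O(c ⊃ u); with O(c) we get O(u).
Premises 6, 8, 9, 10 do not contribute to this derivation.
So O(u) holds, i.e. F(not u). The claim follows.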